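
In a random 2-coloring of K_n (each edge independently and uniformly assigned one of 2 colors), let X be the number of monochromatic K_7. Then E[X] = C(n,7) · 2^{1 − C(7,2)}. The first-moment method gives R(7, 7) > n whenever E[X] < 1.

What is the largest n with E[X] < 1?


We need C(n, 7) · 2^{1 − 21} < 1, i.e. C(n, 7) < 2^{21 − 1} = 1048576.
Check values of n near the boundary:
  n = 22: C(22, 7) = 170544; 170544 < 1048576? YES
  n = 23: C(23, 7) = 245157; 245157 < 1048576? YES
  n = 24: C(24, 7) = 346104; 346104 < 1048576? YES
  n = 25: C(25, 7) = 480700; 480700 < 1048576? YES
  n = 26: C(26, 7) = 657800; 657800 < 1048576? YES
  n = 27: C(27, 7) = 888030; 888030 < 1048576? YES
  n = 28: C(28, 7) = 1184040; 1184040 < 1048576? NO
  n = 29: C(29, 7) = 1560780; 1560780 < 1048576? NO
The largest n with C(n, 7) < 1048576 is n = 27 (where E[X] = 444015/524288 ≈ 0.847). Hence R(7, 7) > 27, i.e. R(7, 7) ≥ 28.

Largest n = 27; hence R(7, 7) > 27.


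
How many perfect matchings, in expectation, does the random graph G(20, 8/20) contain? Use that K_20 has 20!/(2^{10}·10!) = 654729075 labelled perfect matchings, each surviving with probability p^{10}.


K_20 has 20!/(2^{10}·10!) = 654729075 labelled perfect matchings.
For each such perfect matching H, let X_H = 1 if all 10 edges of H are present in G. Then P[X_H = 1] = p^{10} = (2/5)^{10} = 1024/9765625.
By linearity: E[X] = Σ_H E[X_H] = 654729075 · p^{10} = 654729075 · 1024/9765625 = 26817702912/390625.
Numerically: E[X] ≈ 6.87e+04.

E[X] = 654729075 · (2/5)^{10} = 26817702912/390625 ≈ 6.87e+04.


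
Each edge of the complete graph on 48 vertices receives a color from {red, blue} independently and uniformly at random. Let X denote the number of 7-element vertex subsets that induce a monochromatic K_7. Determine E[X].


Let X = Σ_S X_S over the C(48, 7) = 73629072 subsets S of size 7, where X_S = 1 if the K_7 on S is monochromatic.
For a fixed S, the K_7 on S has C(7, 2) = 21 edges. P[all 21 edges red] = (1/2)^21, and likewise for blue, so P[monochromatic] = 2·(1/2)^21 = 2^{1 − 21} = 1/1048576.
Summing: E[X] = C(48, 7) · 2^{1 − 21} = 73629072 · 1/1048576 = 4601817/65536.
Numerically: E[X] ≈ 70.218155.

E[X] = C(48,7)·2^(1−C(7,2)) = 4601817/65536 ≈ 70.218155.


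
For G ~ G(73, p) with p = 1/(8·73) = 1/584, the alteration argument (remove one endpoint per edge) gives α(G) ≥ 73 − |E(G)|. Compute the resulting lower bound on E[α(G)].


E[|E(G)|] = C(73, 2)·p = 2628 · (1/584) = 9/2.
E[α(G)] ≥ n − E[|E(G)|] = 73 − 9/2 = 137/2.
Numerically: ≈ 68.500000.
(This is only a lower bound; the true E[α(G)] may be larger.)

E[α(G)] ≥ 137/2 ≈ 68.500000.


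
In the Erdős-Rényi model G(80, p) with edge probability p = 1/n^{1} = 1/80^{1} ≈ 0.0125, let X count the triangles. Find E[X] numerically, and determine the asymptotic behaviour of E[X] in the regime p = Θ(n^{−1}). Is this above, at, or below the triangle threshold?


Number of potential triangles: C(80, 3) = 82160.
Each occurs with probability p³ ≈ (0.0125)³ ≈ 1.95312500e-06.
By linearity: E[X] = C(80, 3)·p³ ≈ 82160 · 1.95312500e-06 ≈ 0.160469.
Here α = 1, so p = 1/n is exactly at the triangle threshold p ~ 1/n. Asymptotically E[X] → c³/6 = 1³/6 = 1/6 ≈ 0.166667, a bounded constant. In this regime the triangle count is asymptotically Poisson(c³/6).

E[X] ≈ 0.160469; in regime p = Θ(1/n^{1}) E[X] stays bounded (at the triangle threshold p ~ 1/n).


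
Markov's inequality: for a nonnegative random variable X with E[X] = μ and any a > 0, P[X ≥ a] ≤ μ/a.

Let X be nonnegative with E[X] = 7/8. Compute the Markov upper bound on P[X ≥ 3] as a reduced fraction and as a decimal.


μ = E[X] = 7/8, a = 3.
Markov: P[X ≥ 3] ≤ μ/a = (7/8)/3 = 7/24.
Numerically: ≈ 0.292.
(Since a = 3 > μ = 0.875, the bound 7/24 is < 1 and informative.)

P[X ≥ 3] ≤ 7/24 ≈ 0.292.


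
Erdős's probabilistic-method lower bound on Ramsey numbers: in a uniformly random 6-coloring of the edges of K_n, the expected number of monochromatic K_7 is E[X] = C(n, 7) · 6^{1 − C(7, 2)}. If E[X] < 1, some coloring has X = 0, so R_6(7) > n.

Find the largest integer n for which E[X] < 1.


We need C(n, 7) · 6^{1 − 21} < 1, i.e. C(n, 7) < 6^{21 − 1} = 3656158440062976.
Check values of n near the boundary:
  n = 564: C(564, 7) = 3469685994423792; 3469685994423792 < 3656158440062976? YES
  n = 565: C(565, 7) = 3513212521235560; 3513212521235560 < 3656158440062976? YES
  n = 566: C(566, 7) = 3557206237959440; 3557206237959440 < 3656158440062976? YES
  n = 567: C(567, 7) = 3601671315933933; 3601671315933933 < 3656158440062976? YES
  n = 568: C(568, 7) = 3646611956239704; 3646611956239704 < 3656158440062976? YES
  n = 569: C(569, 7) = 3692032389858348; 3692032389858348 < 3656158440062976? NO
  n = 570: C(570, 7) = 3737936877831720; 3737936877831720 < 3656158440062976? NO
  n = 571: C(571, 7) = 3784329711421830; 3784329711421830 < 3656158440062976? NO
The largest n with C(n, 7) < 3656158440062976 is n = 568 (where E[X] = 16882462760369/16926659444736 ≈ 0.9973889). Hence R_6(7) > 568, i.e. R_6(7) ≥ 569.

Largest n = 568; hence R_6(7) > 568.


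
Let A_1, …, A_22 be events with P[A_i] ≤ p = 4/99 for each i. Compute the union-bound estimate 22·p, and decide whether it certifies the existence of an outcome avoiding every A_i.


Union bound: P[∪_{i=1}^{22} A_i] ≤ Σ_i P[A_i] ≤ 22·p = 22·(4/99) = 8/9.
Numerically: 8/9 ≈ 0.8889.
Is 8/9 < 1? YES.
Since P[∪ A_i] ≤ 8/9 < 1, the complement has P[∩ A_i^c] ≥ 1 − 8/9 = 1/9 > 0, so some outcome avoids every A_i.

22·p = 8/9 ≈ 0.8889; existence CERTIFIED by the union bound.


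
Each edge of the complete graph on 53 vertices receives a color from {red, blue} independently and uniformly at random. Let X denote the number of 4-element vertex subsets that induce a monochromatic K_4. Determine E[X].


Let X = Σ_S X_S over the C(53, 4) = 292825 subsets S of size 4, where X_S = 1 if the K_4 on S is monochromatic.
For a fixed S, the K_4 on S has C(4, 2) = 6 edges. P[all 6 edges red] = (1/2)^6, and likewise for blue, so P[monochromatic] = 2·(1/2)^6 = 2^{1 − 6} = 1/32.
By linearity: E[X] = C(53, 4) · 2^{1 − 6} = 292825 · 1/32 = 292825/32.
Numerically: E[X] ≈ 9150.7812.

E[X] = C(53,4)·2^(1−C(4,2)) = 292825/32 ≈ 9150.7812.


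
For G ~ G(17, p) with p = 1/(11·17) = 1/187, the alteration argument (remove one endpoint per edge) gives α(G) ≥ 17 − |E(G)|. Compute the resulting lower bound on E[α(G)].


E[|E(G)|] = C(17, 2)·p = 136 · (1/187) = 8/11.
E[α(G)] ≥ n − E[|E(G)|] = 17 − 8/11 = 179/11.
Numerically: ≈ 16.272727.
(This is only a lower bound; the true E[α(G)] may be larger.)

E[α(G)] ≥ 179/11 ≈ 16.272727.


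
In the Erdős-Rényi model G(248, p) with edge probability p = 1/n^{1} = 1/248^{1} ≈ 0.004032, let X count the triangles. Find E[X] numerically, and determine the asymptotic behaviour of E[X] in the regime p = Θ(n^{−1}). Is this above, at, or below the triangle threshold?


Number of potential triangles: C(248, 3) = 2511496.
Each occurs with probability p³ ≈ (0.004032)³ ≈ 6.556091e-08.
By linearity: E[X] = C(248, 3)·p³ ≈ 2511496 · 6.556091e-08 ≈ 0.1647.
Here α = 1, so p = 1/n is exactly at the triangle threshold p ~ 1/n. Asymptotically E[X] → c³/6 = 1³/6 = 1/6 ≈ 0.1667, a bounded constant. In this regime the triangle count is asymptotically Poisson(c³/6).

E[X] ≈ 0.1647; in regime p = Θ(1/n^{1}) E[X] stays bounded (at the triangle threshold p ~ 1/n).


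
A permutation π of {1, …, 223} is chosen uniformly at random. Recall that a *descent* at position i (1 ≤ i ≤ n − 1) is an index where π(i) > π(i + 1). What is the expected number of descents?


Write X = Σ X_I over i = 1, …, 222, with X_I the indicator of one descent.
There are 222 indicators.
For each fixed i, the pair (π(i), π(i+1)) is a uniformly random ordered pair of distinct values from {1, …, 223}; by symmetry P[π(i) > π(i+1)] = 1/2.
By linearity: E[X] = 222 · (1/2) = (223 − 1) · (1/2) = 111 ≈ 111.000.

E[X] = 111 = 111.000.


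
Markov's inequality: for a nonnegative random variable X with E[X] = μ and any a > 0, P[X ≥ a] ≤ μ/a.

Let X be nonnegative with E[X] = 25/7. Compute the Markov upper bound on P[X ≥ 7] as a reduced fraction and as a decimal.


μ = E[X] = 25/7, a = 7.
Markov: P[X ≥ 7] ≤ μ/a = (25/7)/7 = 25/49.
Numerically: ≈ 0.51020.
(Since a = 7 > μ = 3.57143, the bound 25/49 is < 1 and informative.)

P[X ≥ 7] ≤ 25/49 ≈ 0.51020.


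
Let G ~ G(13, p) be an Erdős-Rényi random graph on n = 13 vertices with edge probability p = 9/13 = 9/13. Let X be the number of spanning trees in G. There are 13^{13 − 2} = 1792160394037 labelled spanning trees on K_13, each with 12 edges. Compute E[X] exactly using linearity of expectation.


K_13 has 13^{13 − 2} = 1792160394037 labelled spanning trees.
For each such spanning tree H, let X_H = 1 if all 12 edges of H are present in G. Then P[X_H = 1] = p^{12} = (9/13)^{12} = 282429536481/23298085122481.
Summing the indicators: E[X] = Σ_H E[X_H] = 1792160394037 · p^{12} = 1792160394037 · 282429536481/23298085122481 = 282429536481/13.
Numerically: E[X] ≈ 2.173e+10.

E[X] = 1792160394037 · (9/13)^{12} = 282429536481/13 ≈ 2.173e+10.


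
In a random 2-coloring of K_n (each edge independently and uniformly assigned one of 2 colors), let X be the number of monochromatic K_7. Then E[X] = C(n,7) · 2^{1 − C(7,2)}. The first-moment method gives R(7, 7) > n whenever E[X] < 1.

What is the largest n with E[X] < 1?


We need C(n, 7) · 2^{1 − 21} < 1, i.e. C(n, 7) < 2^{21 − 1} = 1048576.
Check values of n near the boundary:
  n = 22: C(22, 7) = 170544; 170544 < 1048576? YES
  n = 23: C(23, 7) = 245157; 245157 < 1048576? YES
  n = 24: C(24, 7) = 346104; 346104 < 1048576? YES
  n = 25: C(25, 7) = 480700; 480700 < 1048576? YES
  n = 26: C(26, 7) = 657800; 657800 < 1048576? YES
  n = 27: C(27, 7) = 888030; 888030 < 1048576? YES
  n = 28: C(28, 7) = 1184040; 1184040 < 1048576? NO
  n = 29: C(29, 7) = 1560780; 1560780 < 1048576? NO
The largest n with C(n, 7) < 1048576 is n = 27 (where E[X] = 444015/524288 ≈ 0.846891). Hence R(7, 7) > 27, i.e. R(7, 7) ≥ 28.

Largest n = 27; hence R(7, 7) > 27.


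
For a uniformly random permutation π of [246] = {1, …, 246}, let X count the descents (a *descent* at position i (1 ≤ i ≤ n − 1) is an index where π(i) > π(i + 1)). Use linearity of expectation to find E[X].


Write X = Σ X_I over i = 1, …, 245, with X_I the indicator of one descent.
There are 245 indicators.
For each fixed i, the pair (π(i), π(i+1)) is a uniformly random ordered pair of distinct values from {1, …, 246}; by symmetry P[π(i) > π(i+1)] = 1/2.
By linearity: E[X] = 245 · (1/2) = (246 − 1) · (1/2) = 245/2 ≈ 122.500.

E[X] = 245/2 = 122.500.


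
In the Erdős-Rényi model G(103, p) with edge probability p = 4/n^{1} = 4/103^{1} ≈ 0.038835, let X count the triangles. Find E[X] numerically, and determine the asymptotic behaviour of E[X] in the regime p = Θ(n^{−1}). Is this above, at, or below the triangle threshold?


Number of potential triangles: C(103, 3) = 176851.
Each occurs with probability p³ ≈ (0.038835)³ ≈ 5.85690662e-05.
By linearity: E[X] = C(103, 3)·p³ ≈ 176851 · 5.85690662e-05 ≈ 10.357998.
Here α = 1, so p = 4/n is exactly at the triangle threshold p ~ 1/n. Asymptotically E[X] → c³/6 = 4³/6 = 32/3 ≈ 10.666667, a bounded constant. In this regime the triangle count is asymptotically Poisson(c³/6).

E[X] ≈ 10.357998; in regime p = Θ(1/n^{1}) E[X] stays bounded (at the triangle threshold p ~ 1/n).


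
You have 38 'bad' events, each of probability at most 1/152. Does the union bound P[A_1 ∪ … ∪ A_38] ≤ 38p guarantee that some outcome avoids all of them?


Union bound: P[∪_{i=1}^{38} A_i] ≤ Σ_i P[A_i] ≤ 38·p = 38·(1/152) = 1/4.
Numerically: 1/4 ≈ 0.250.
Is 1/4 < 1? YES.
Since P[∪ A_i] ≤ 1/4 < 1, the complement has P[∩ A_i^c] ≥ 1 − 1/4 = 3/4 > 0, so some outcome avoids every A_i.

38·p = 1/4 ≈ 0.250; existence CERTIFIED by the union bound.


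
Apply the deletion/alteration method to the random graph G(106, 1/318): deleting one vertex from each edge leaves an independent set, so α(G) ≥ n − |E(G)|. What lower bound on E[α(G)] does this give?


E[|E(G)|] = C(106, 2)·p = 5565 · (1/318) = 35/2.
E[α(G)] ≥ n − E[|E(G)|] = 106 − 35/2 = 177/2.
Numerically: ≈ 88.500.
(This is only a lower bound; the true E[α(G)] may be larger.)

E[α(G)] ≥ 177/2 ≈ 88.500.


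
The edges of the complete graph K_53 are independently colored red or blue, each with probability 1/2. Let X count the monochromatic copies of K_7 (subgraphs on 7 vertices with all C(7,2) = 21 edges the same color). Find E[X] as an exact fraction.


Let X = Σ_S X_S over the C(53, 7) = 154143080 subsets S of size 7, where X_S = 1 if the K_7 on S is monochromatic.
For a fixed S, the K_7 on S has C(7, 2) = 21 edges. P[all 21 edges red] = (1/2)^21, and likewise for blue, so P[monochromatic] = 2·(1/2)^21 = 2^{1 − 21} = 1/1048576.
Summing: E[X] = C(53, 7) · 2^{1 − 21} = 154143080 · 1/1048576 = 19267885/131072.
Numerically: E[X] ≈ 147.002296.

E[X] = C(53,7)·2^(1−C(7,2)) = 19267885/131072 ≈ 147.002296.


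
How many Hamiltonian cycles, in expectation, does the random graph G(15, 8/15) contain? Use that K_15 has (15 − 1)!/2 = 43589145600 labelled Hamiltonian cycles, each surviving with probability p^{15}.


K_15 has (15 − 1)!/2 = 43589145600 labelled Hamiltonian cycles.
For each such Hamiltonian cycle H, let X_H = 1 if all 15 edges of H are present in G. Then P[X_H = 1] = p^{15} = (8/15)^{15} = 35184372088832/437893890380859375.
By linearity of expectation: E[X] = Σ_H E[X_H] = 43589145600 · p^{15} = 43589145600 · 35184372088832/437893890380859375 = 252453780711880523776/72081298828125.
Numerically: E[X] ≈ 3.5e+06.

E[X] = 43589145600 · (8/15)^{15} = 252453780711880523776/72081298828125 ≈ 3.5e+06.


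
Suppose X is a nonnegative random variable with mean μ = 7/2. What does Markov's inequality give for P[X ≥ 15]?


μ = E[X] = 7/2, a = 15.
Markov: P[X ≥ 15] ≤ μ/a = (7/2)/15 = 7/30.
Numerically: ≈ 0.233.
(Since a = 15 > μ = 3.500, the bound 7/30 is < 1 and informative.)

P[X ≥ 15] ≤ 7/30 ≈ 0.233.


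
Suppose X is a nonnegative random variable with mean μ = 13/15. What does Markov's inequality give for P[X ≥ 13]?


μ = E[X] = 13/15, a = 13.
Markov: P[X ≥ 13] ≤ μ/a = (13/15)/13 = 1/15.
Numerically: ≈ 0.067.
(Since a = 13 > μ = 0.867, the bound 1/15 is < 1 and informative.)

P[X ≥ 13] ≤ 1/15 ≈ 0.067.


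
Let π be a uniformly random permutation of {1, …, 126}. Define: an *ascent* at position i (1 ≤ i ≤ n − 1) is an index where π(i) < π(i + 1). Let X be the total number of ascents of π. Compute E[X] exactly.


Write X = Σ X_I over i = 1, …, 125, with X_I the indicator of one ascent.
There are 125 indicators.
For each fixed i, the pair (π(i), π(i+1)) is a uniformly random ordered pair of distinct values from {1, …, 126}; by symmetry P[π(i) < π(i+1)] = 1/2.
By linearity: E[X] = 125 · (1/2) = (126 − 1) · (1/2) = 125/2 ≈ 62.5000.

E[X] = 125/2 = 62.5000.


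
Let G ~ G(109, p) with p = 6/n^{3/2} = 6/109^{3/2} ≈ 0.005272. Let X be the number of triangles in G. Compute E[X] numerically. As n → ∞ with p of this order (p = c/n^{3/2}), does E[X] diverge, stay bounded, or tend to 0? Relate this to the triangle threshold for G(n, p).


Number of potential triangles: C(109, 3) = 209934.
Each occurs with probability p³ ≈ (0.005272)³ ≈ 1.465664e-07.
By linearity: E[X] = C(109, 3)·p³ ≈ 209934 · 1.465664e-07 ≈ 0.0308.
Since α = 3/2 > 1, p = c/n^{3/2} = o(1/n) is below the triangle threshold p ~ 1/n. Asymptotically E[X] ~ (c³/6)·n^{3(1−α)} = (6³/6)·n^{-1.5} → 0, so by Markov's inequality G has no triangles w.h.p.

E[X] ≈ 0.0308; in regime p = Θ(1/n^{3/2}) E[X] tends to 0 (below the triangle threshold p ~ 1/n).


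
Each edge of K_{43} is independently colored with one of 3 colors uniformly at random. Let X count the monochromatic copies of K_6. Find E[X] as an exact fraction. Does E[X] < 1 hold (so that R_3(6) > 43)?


E[X] = C(43, 6) · 3^{1 − 15} = 6096454 · 3^{−14} = 6096454/4782969.
As a reduced fraction: E[X] = 6096454/4782969 ≈ 1.2746.
Is E[X] < 1? NO.
Since E[X] ≥ 1, the first-moment bound is inconclusive at n = 43; it does NOT by itself certify R_3(6) > 43.

E[X] = 6096454/4782969 ≈ 1.2746; E[X] ≥ 1; first-moment method inconclusive here.


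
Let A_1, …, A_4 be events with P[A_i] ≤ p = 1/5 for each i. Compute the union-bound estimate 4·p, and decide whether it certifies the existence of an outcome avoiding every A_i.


Union bound: P[∪_{i=1}^{4} A_i] ≤ Σ_i P[A_i] ≤ 4·p = 4·(1/5) = 4/5.
Numerically: 4/5 ≈ 0.800000.
Is 4/5 < 1? YES.
Since P[∪ A_i] ≤ 4/5 < 1, the complement has P[∩ A_i^c] ≥ 1 − 4/5 = 1/5 > 0, so some outcome avoids every A_i.

4·p = 4/5 ≈ 0.800000; existence CERTIFIED by the union bound.


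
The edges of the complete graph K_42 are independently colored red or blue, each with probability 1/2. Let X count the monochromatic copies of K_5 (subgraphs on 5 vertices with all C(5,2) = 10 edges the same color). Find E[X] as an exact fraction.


Let X = Σ_S X_S over the C(42, 5) = 850668 subsets S of size 5, where X_S = 1 if the K_5 on S is monochromatic.
For a fixed S, the K_5 on S has C(5, 2) = 10 edges. P[all 10 edges red] = (1/2)^10, and likewise for blue, so P[monochromatic] = 2·(1/2)^10 = 2^{1 − 10} = 1/512.
By linearity: E[X] = C(42, 5) · 2^{1 − 10} = 850668 · 1/512 = 212667/128.
Numerically: E[X] ≈ 1661.4609.

E[X] = C(42,5)·2^(1−C(5,2)) = 212667/128 ≈ 1661.4609.


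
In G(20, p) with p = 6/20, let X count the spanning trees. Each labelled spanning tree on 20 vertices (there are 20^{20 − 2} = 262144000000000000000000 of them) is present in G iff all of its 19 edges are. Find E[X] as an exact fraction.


K_20 has 20^{20 − 2} = 262144000000000000000000 labelled spanning trees.
For each such spanning tree H, let X_H = 1 if all 19 edges of H are present in G. Then P[X_H = 1] = p^{19} = (3/10)^{19} = 1162261467/10000000000000000000.
By linearity of expectation: E[X] = Σ_H E[X_H] = 262144000000000000000000 · p^{19} = 262144000000000000000000 · 1162261467/10000000000000000000 = 152339935002624/5.
Numerically: E[X] ≈ 3.047e+13.

E[X] = 262144000000000000000000 · (3/10)^{19} = 152339935002624/5 ≈ 3.047e+13.


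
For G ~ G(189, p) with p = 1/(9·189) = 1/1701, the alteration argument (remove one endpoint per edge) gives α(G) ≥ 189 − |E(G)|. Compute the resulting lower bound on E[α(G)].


E[|E(G)|] = C(189, 2)·p = 17766 · (1/1701) = 94/9.
E[α(G)] ≥ n − E[|E(G)|] = 189 − 94/9 = 1607/9.
Numerically: ≈ 178.55556.
(This is only a lower bound; the true E[α(G)] may be larger.)

E[α(G)] ≥ 1607/9 ≈ 178.55556.


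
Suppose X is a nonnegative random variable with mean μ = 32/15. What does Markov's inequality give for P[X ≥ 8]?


μ = E[X] = 32/15, a = 8.
Markov: P[X ≥ 8] ≤ μ/a = (32/15)/8 = 4/15.
Numerically: ≈ 0.2667.
(Since a = 8 > μ = 2.1333, the bound 4/15 is < 1 and informative.)

P[X ≥ 8] ≤ 4/15 ≈ 0.2667.


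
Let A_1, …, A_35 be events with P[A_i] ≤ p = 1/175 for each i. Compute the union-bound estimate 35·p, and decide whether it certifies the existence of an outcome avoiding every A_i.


Union bound: P[∪_{i=1}^{35} A_i] ≤ Σ_i P[A_i] ≤ 35·p = 35·(1/175) = 1/5.
Numerically: 1/5 ≈ 0.20000.
Is 1/5 < 1? YES.
Since P[∪ A_i] ≤ 1/5 < 1, the complement has P[∩ A_i^c] ≥ 1 − 1/5 = 4/5 > 0, so some outcome avoids every A_i.

35·p = 1/5 ≈ 0.20000; existence CERTIFIED by the union bound.


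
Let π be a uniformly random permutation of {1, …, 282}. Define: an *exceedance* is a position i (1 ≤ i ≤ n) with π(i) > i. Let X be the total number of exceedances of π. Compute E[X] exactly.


Write X = Σ_{i=1}^{282} X_i, where X_i = 1_{π(i) > i}.
For each fixed i, π(i) is uniform over {1, …, 282} (marginal of a uniform permutation), so P[π(i) > i] = (n − i)/n. Summing: Σ_{i=1}^{282} (n − i)/n = (0 + 1 + … + 281)/282 = 282(282 − 1)/(2·282) = (282 − 1)/2.
Hence E[X] = Σ_{i=1}^{282} (282 − i)/282 = 281/2 ≈ 140.500000.

E[X] = 281/2 = 140.500000.


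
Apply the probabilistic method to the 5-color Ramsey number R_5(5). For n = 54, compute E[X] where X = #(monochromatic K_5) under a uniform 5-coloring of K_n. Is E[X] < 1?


E[X] = C(54, 5) · 5^{1 − 10} = 3162510 · 5^{−9} = 3162510/1953125.
As a reduced fraction: E[X] = 632502/390625 ≈ 1.6192051.
Is E[X] < 1? NO.
Since E[X] ≥ 1, the first-moment bound is inconclusive at n = 54; it does NOT by itself certify R_5(5) > 54.

E[X] = 632502/390625 ≈ 1.6192051; E[X] ≥ 1; first-moment method inconclusive here.


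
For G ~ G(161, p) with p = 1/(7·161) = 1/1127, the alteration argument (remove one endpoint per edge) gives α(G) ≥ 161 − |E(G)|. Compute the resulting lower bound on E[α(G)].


E[|E(G)|] = C(161, 2)·p = 12880 · (1/1127) = 80/7.
E[α(G)] ≥ n − E[|E(G)|] = 161 − 80/7 = 1047/7.
Numerically: ≈ 149.571.
(This is only a lower bound; the true E[α(G)] may be larger.)

E[α(G)] ≥ 1047/7 ≈ 149.571.


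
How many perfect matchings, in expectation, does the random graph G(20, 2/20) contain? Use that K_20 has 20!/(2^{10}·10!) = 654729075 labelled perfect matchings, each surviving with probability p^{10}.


K_20 has 20!/(2^{10}·10!) = 654729075 labelled perfect matchings.
For each such perfect matching H, let X_H = 1 if all 10 edges of H are present in G. Then P[X_H = 1] = p^{10} = (1/10)^{10} = 1/10000000000.
By linearity of expectation: E[X] = Σ_H E[X_H] = 654729075 · p^{10} = 654729075 · 1/10000000000 = 26189163/400000000.
Numerically: E[X] ≈ 0.065473.

E[X] = 654729075 · (1/10)^{10} = 26189163/400000000 ≈ 0.065473.


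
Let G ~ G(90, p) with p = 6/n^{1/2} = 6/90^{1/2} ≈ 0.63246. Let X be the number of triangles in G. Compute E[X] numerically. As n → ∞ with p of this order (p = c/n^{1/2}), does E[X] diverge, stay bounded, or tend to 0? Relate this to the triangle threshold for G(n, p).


Number of potential triangles: C(90, 3) = 117480.
Each occurs with probability p³ ≈ (0.63246)³ ≈ 2.5298221e-01.
By linearity: E[X] = C(90, 3)·p³ ≈ 117480 · 2.5298221e-01 ≈ 29720.35036.
Since α = 1/2 < 1, p = c/n^{1/2} ≫ 1/n is above the triangle threshold p ~ 1/n. Asymptotically E[X] ~ (c³/6)·n^{3(1−α)} = (6³/6)·n^{1.5} → ∞; triangles are abundant w.h.p.

E[X] ≈ 29720.35036; in regime p = Θ(1/n^{1/2}) E[X] diverges (above the triangle threshold p ~ 1/n).


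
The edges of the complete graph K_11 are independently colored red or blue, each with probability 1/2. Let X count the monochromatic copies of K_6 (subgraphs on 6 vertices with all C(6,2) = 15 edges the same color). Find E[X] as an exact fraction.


Let X = Σ_S X_S over the C(11, 6) = 462 subsets S of size 6, where X_S = 1 if the K_6 on S is monochromatic.
For a fixed S, the K_6 on S has C(6, 2) = 15 edges. P[all 15 edges red] = (1/2)^15, and likewise for blue, so P[monochromatic] = 2·(1/2)^15 = 2^{1 − 15} = 1/16384.
By linearity of expectation: E[X] = C(11, 6) · 2^{1 − 15} = 462 · 1/16384 = 231/8192.
Numerically: E[X] ≈ 0.0282.

E[X] = C(11,6)·2^(1−C(6,2)) = 231/8192 ≈ 0.0282.


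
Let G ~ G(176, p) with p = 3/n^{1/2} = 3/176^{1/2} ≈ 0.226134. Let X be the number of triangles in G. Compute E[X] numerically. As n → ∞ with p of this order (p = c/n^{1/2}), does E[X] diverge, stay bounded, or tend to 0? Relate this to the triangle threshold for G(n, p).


Number of potential triangles: C(176, 3) = 893200.
Each occurs with probability p³ ≈ (0.226134)³ ≈ 1.15636453e-02.
By linearity: E[X] = C(176, 3)·p³ ≈ 893200 · 1.15636453e-02 ≈ 10328.647998.
Since α = 1/2 < 1, p = c/n^{1/2} ≫ 1/n is above the triangle threshold p ~ 1/n. Asymptotically E[X] ~ (c³/6)·n^{3(1−α)} = (3³/6)·n^{1.5} → ∞; triangles are abundant w.h.p.

E[X] ≈ 10328.647998; in regime p = Θ(1/n^{1/2}) E[X] diverges (above the triangle threshold p ~ 1/n).


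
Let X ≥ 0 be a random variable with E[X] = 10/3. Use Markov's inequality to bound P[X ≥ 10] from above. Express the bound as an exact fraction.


μ = E[X] = 10/3, a = 10.
Markov: P[X ≥ 10] ≤ μ/a = (10/3)/10 = 1/3.
Numerically: ≈ 0.3333.
(Since a = 10 > μ = 3.3333, the bound 1/3 is < 1 and informative.)

P[X ≥ 10] ≤ 1/3 ≈ 0.3333.


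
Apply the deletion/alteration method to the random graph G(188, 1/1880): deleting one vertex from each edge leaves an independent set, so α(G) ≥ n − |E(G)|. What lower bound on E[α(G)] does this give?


E[|E(G)|] = C(188, 2)·p = 17578 · (1/1880) = 187/20.
E[α(G)] ≥ n − E[|E(G)|] = 188 − 187/20 = 3573/20.
Numerically: ≈ 178.650000.
(This is only a lower bound; the true E[α(G)] may be larger.)

E[α(G)] ≥ 3573/20 ≈ 178.650000.


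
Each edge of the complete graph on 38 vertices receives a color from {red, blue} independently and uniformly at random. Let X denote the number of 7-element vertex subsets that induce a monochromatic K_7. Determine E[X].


Let X = Σ_S X_S over the C(38, 7) = 12620256 subsets S of size 7, where X_S = 1 if the K_7 on S is monochromatic.
For a fixed S, the K_7 on S has C(7, 2) = 21 edges. P[all 21 edges red] = (1/2)^21, and likewise for blue, so P[monochromatic] = 2·(1/2)^21 = 2^{1 − 21} = 1/1048576.
By linearity of expectation: E[X] = C(38, 7) · 2^{1 − 21} = 12620256 · 1/1048576 = 394383/32768.
Numerically: E[X] ≈ 12.0356.

E[X] = C(38,7)·2^(1−C(7,2)) = 394383/32768 ≈ 12.0356.


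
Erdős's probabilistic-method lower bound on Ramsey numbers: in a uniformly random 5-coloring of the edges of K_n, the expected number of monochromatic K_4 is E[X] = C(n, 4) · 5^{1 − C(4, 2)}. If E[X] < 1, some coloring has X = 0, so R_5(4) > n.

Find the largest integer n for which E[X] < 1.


We need C(n, 4) · 5^{1 − 6} < 1, i.e. C(n, 4) < 5^{6 − 1} = 3125.
Check values of n near the boundary:
  n = 14: C(14, 4) = 1001; 1001 < 3125? YES
  n = 15: C(15, 4) = 1365; 1365 < 3125? YES
  n = 16: C(16, 4) = 1820; 1820 < 3125? YES
  n = 17: C(17, 4) = 2380; 2380 < 3125? YES
  n = 18: C(18, 4) = 3060; 3060 < 3125? YES
  n = 19: C(19, 4) = 3876; 3876 < 3125? NO
  n = 20: C(20, 4) = 4845; 4845 < 3125? NO
The largest n with C(n, 4) < 3125 is n = 18 (where E[X] = 612/625 ≈ 0.979). Hence R_5(4) > 18, i.e. R_5(4) ≥ 19.

Largest n = 18; hence R_5(4) > 18.


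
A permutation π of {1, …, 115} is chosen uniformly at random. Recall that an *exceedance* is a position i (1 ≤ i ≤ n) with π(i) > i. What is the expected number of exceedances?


Write X = Σ_{i=1}^{115} X_i, where X_i = 1_{π(i) > i}.
For each fixed i, π(i) is uniform over {1, …, 115} (marginal of a uniform permutation), so P[π(i) > i] = (n − i)/n. Summing: Σ_{i=1}^{115} (n − i)/n = (0 + 1 + … + 114)/115 = 115(115 − 1)/(2·115) = (115 − 1)/2.
Hence E[X] = Σ_{i=1}^{115} (115 − i)/115 = 57 ≈ 57.00000.

E[X] = 57 = 57.00000.


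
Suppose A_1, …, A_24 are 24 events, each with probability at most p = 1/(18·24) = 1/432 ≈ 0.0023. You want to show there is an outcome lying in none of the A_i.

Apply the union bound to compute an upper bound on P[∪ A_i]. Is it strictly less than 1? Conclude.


Union bound: P[∪_{i=1}^{24} A_i] ≤ Σ_i P[A_i] ≤ 24·p = 24·(1/432) = 1/18.
Numerically: 1/18 ≈ 0.0556.
Is 1/18 < 1? YES.
Since P[∪ A_i] ≤ 1/18 < 1, the complement has P[∩ A_i^c] ≥ 1 − 1/18 = 17/18 > 0, so some outcome avoids every A_i.

24·p = 1/18 ≈ 0.0556; existence CERTIFIED by the union bound.


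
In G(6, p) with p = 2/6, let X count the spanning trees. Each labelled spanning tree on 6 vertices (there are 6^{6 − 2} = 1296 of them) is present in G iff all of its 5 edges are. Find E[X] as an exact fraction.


K_6 has 6^{6 − 2} = 1296 labelled spanning trees.
For each such spanning tree H, let X_H = 1 if all 5 edges of H are present in G. Then P[X_H = 1] = p^{5} = (1/3)^{5} = 1/243.
By linearity: E[X] = Σ_H E[X_H] = 1296 · p^{5} = 1296 · 1/243 = 16/3.
Numerically: E[X] ≈ 5.333.

E[X] = 1296 · (1/3)^{5} = 16/3 ≈ 5.333.


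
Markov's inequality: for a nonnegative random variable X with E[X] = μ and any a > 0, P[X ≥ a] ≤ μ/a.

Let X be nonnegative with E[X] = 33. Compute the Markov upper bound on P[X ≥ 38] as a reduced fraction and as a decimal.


μ = E[X] = 33, a = 38.
Markov: P[X ≥ 38] ≤ μ/a = (33)/38 = 33/38.
Numerically: ≈ 0.8684.
(Since a = 38 > μ = 33.0000, the bound 33/38 is < 1 and informative.)

P[X ≥ 38] ≤ 33/38 ≈ 0.8684.


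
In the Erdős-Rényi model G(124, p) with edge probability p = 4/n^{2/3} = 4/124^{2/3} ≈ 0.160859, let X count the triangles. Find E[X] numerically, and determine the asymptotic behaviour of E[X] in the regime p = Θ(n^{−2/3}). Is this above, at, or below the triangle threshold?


Number of potential triangles: C(124, 3) = 310124.
Each occurs with probability p³ ≈ (0.160859)³ ≈ 4.16233091e-03.
By linearity: E[X] = C(124, 3)·p³ ≈ 310124 · 4.16233091e-03 ≈ 1290.838710.
Since α = 2/3 < 1, p = c/n^{2/3} ≫ 1/n is above the triangle threshold p ~ 1/n. Asymptotically E[X] ~ (c³/6)·n^{3(1−α)} = (4³/6)·n^{1} → ∞; triangles are abundant w.h.p.

E[X] ≈ 1290.838710; in regime p = Θ(1/n^{2/3}) E[X] diverges (above the triangle threshold p ~ 1/n).


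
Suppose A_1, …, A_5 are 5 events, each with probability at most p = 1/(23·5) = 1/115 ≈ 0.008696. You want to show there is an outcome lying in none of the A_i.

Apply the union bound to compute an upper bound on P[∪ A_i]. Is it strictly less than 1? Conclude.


Union bound: P[∪_{i=1}^{5} A_i] ≤ Σ_i P[A_i] ≤ 5·p = 5·(1/115) = 1/23.
Numerically: 1/23 ≈ 0.043478.
Is 1/23 < 1? YES.
Since P[∪ A_i] ≤ 1/23 < 1, the complement has P[∩ A_i^c] ≥ 1 − 1/23 = 22/23 > 0, so some outcome avoids every A_i.

5·p = 1/23 ≈ 0.043478; existence CERTIFIED by the union bound.


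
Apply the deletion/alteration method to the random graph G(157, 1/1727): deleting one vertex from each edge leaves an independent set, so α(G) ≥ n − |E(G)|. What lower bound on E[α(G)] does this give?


E[|E(G)|] = C(157, 2)·p = 12246 · (1/1727) = 78/11.
E[α(G)] ≥ n − E[|E(G)|] = 157 − 78/11 = 1649/11.
Numerically: ≈ 149.909091.
(This is only a lower bound; the true E[α(G)] may be larger.)

E[α(G)] ≥ 1649/11 ≈ 149.909091.


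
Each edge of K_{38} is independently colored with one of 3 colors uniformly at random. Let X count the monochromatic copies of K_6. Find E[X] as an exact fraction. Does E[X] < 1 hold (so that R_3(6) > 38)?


E[X] = C(38, 6) · 3^{1 − 15} = 2760681 · 3^{−14} = 2760681/4782969.
As a reduced fraction: E[X] = 920227/1594323 ≈ 0.57719.
Is E[X] < 1? YES.
Since E[X] < 1, there exists a 3-coloring of K_{38} with no monochromatic K_6; hence R_3(6) > 38.

E[X] = 920227/1594323 ≈ 0.57719; E[X] < 1, so R_3(6) > 38.


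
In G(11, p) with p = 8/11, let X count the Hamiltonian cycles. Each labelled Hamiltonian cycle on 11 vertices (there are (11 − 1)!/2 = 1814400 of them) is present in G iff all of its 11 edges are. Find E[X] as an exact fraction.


K_11 has (11 − 1)!/2 = 1814400 labelled Hamiltonian cycles.
For each such Hamiltonian cycle H, let X_H = 1 if all 11 edges of H are present in G. Then P[X_H = 1] = p^{11} = (8/11)^{11} = 8589934592/285311670611.
By linearity: E[X] = Σ_H E[X_H] = 1814400 · p^{11} = 1814400 · 8589934592/285311670611 = 15585577323724800/285311670611.
Numerically: E[X] ≈ 5.463e+04.

E[X] = 1814400 · (8/11)^{11} = 15585577323724800/285311670611 ≈ 5.463e+04.


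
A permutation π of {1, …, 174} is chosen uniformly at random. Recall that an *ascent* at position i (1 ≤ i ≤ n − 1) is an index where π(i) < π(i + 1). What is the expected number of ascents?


Write X = Σ X_I over i = 1, …, 173, with X_I the indicator of one ascent.
There are 173 indicators.
For each fixed i, the pair (π(i), π(i+1)) is a uniformly random ordered pair of distinct values from {1, …, 174}; by symmetry P[π(i) < π(i+1)] = 1/2.
By linearity: E[X] = 173 · (1/2) = (174 − 1) · (1/2) = 173/2 ≈ 86.5000.

E[X] = 173/2 = 86.5000.


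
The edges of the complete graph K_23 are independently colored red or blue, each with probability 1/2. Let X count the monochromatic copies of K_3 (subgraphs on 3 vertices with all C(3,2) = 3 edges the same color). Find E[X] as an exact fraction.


Let X = Σ_S X_S over the C(23, 3) = 1771 subsets S of size 3, where X_S = 1 if the K_3 on S is monochromatic.
For a fixed S, the K_3 on S has C(3, 2) = 3 edges. P[all 3 edges red] = (1/2)^3, and likewise for blue, so P[monochromatic] = 2·(1/2)^3 = 2^{1 − 3} = 1/4.
By linearity of expectation: E[X] = C(23, 3) · 2^{1 − 3} = 1771 · 1/4 = 1771/4.
Numerically: E[X] ≈ 442.750.

E[X] = C(23,3)·2^(1−C(3,2)) = 1771/4 ≈ 442.750.


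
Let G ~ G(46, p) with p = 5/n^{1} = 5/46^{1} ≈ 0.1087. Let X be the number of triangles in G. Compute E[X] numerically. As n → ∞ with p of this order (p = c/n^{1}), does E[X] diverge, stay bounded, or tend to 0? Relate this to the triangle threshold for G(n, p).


Number of potential triangles: C(46, 3) = 15180.
Each occurs with probability p³ ≈ (0.1087)³ ≈ 1.2842114e-03.
By linearity: E[X] = C(46, 3)·p³ ≈ 15180 · 1.2842114e-03 ≈ 19.49433.
Here α = 1, so p = 5/n is exactly at the triangle threshold p ~ 1/n. Asymptotically E[X] → c³/6 = 5³/6 = 125/6 ≈ 20.83333, a bounded constant. In this regime the triangle count is asymptotically Poisson(c³/6).

E[X] ≈ 19.49433; in regime p = Θ(1/n^{1}) E[X] stays bounded (at the triangle threshold p ~ 1/n).


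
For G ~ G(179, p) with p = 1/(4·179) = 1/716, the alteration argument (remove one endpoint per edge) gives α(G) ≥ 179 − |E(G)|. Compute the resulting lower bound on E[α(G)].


E[|E(G)|] = C(179, 2)·p = 15931 · (1/716) = 89/4.
E[α(G)] ≥ n − E[|E(G)|] = 179 − 89/4 = 627/4.
Numerically: ≈ 156.750.
(This is only a lower bound; the true E[α(G)] may be larger.)

E[α(G)] ≥ 627/4 ≈ 156.750.


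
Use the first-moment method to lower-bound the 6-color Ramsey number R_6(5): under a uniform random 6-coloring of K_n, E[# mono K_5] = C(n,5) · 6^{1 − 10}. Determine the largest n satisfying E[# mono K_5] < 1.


We need C(n, 5) · 6^{1 − 10} < 1, i.e. C(n, 5) < 6^{10 − 1} = 10077696.
Check values of n near the boundary:
  n = 62: C(62, 5) = 6471002; 6471002 < 10077696? YES
  n = 63: C(63, 5) = 7028847; 7028847 < 10077696? YES
  n = 64: C(64, 5) = 7624512; 7624512 < 10077696? YES
  n = 65: C(65, 5) = 8259888; 8259888 < 10077696? YES
  n = 66: C(66, 5) = 8936928; 8936928 < 10077696? YES
  n = 67: C(67, 5) = 9657648; 9657648 < 10077696? YES
  n = 68: C(68, 5) = 10424128; 10424128 < 10077696? NO
  n = 69: C(69, 5) = 11238513; 11238513 < 10077696? NO
The largest n with C(n, 5) < 10077696 is n = 67 (where E[X] = 67067/69984 ≈ 0.958). Hence R_6(5) > 67, i.e. R_6(5) ≥ 68.

Largest n = 67; hence R_6(5) > 67.


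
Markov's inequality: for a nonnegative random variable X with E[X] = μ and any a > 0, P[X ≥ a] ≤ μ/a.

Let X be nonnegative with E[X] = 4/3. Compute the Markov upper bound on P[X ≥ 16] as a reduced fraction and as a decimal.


μ = E[X] = 4/3, a = 16.
Markov: P[X ≥ 16] ≤ μ/a = (4/3)/16 = 1/12.
Numerically: ≈ 0.08333.
(Since a = 16 > μ = 1.33333, the bound 1/12 is < 1 and informative.)

P[X ≥ 16] ≤ 1/12 ≈ 0.08333.


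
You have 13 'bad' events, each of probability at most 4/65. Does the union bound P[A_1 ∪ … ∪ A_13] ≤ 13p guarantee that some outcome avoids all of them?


Union bound: P[∪_{i=1}^{13} A_i] ≤ Σ_i P[A_i] ≤ 13·p = 13·(4/65) = 4/5.
Numerically: 4/5 ≈ 0.8000.
Is 4/5 < 1? YES.
Since P[∪ A_i] ≤ 4/5 < 1, the complement has P[∩ A_i^c] ≥ 1 − 4/5 = 1/5 > 0, so some outcome avoids every A_i.

13·p = 4/5 ≈ 0.8000; existence CERTIFIED by the union bound.


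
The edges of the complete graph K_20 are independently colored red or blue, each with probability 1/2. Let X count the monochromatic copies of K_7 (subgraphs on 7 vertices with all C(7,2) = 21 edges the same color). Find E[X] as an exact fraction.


Let X = Σ_S X_S over the C(20, 7) = 77520 subsets S of size 7, where X_S = 1 if the K_7 on S is monochromatic.
For a fixed S, the K_7 on S has C(7, 2) = 21 edges. P[all 21 edges red] = (1/2)^21, and likewise for blue, so P[monochromatic] = 2·(1/2)^21 = 2^{1 − 21} = 1/1048576.
By linearity: E[X] = C(20, 7) · 2^{1 − 21} = 77520 · 1/1048576 = 4845/65536.
Numerically: E[X] ≈ 0.07393.

E[X] = C(20,7)·2^(1−C(7,2)) = 4845/65536 ≈ 0.07393.


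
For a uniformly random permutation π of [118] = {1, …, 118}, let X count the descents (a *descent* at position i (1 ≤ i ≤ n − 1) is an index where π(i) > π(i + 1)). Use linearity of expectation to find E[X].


Write X = Σ X_I over i = 1, …, 117, with X_I the indicator of one descent.
There are 117 indicators.
For each fixed i, the pair (π(i), π(i+1)) is a uniformly random ordered pair of distinct values from {1, …, 118}; by symmetry P[π(i) > π(i+1)] = 1/2.
By linearity: E[X] = 117 · (1/2) = (118 − 1) · (1/2) = 117/2 ≈ 58.500.

E[X] = 117/2 = 58.500.


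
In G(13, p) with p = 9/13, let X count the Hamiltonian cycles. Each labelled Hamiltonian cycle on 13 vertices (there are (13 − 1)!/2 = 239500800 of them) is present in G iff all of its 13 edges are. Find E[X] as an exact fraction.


K_13 has (13 − 1)!/2 = 239500800 labelled Hamiltonian cycles.
For each such Hamiltonian cycle H, let X_H = 1 if all 13 edges of H are present in G. Then P[X_H = 1] = p^{13} = (9/13)^{13} = 2541865828329/302875106592253.
Summing the indicators: E[X] = Σ_H E[X_H] = 239500800 · p^{13} = 239500800 · 2541865828329/302875106592253 = 608778899377458163200/302875106592253.
Numerically: E[X] ≈ 2.01e+06.

E[X] = 239500800 · (9/13)^{13} = 608778899377458163200/302875106592253 ≈ 2.01e+06.


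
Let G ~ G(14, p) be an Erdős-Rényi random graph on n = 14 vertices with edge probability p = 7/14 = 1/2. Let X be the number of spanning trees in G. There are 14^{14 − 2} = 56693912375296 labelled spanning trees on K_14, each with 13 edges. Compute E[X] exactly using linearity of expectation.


K_14 has 14^{14 − 2} = 56693912375296 labelled spanning trees.
For each such spanning tree H, let X_H = 1 if all 13 edges of H are present in G. Then P[X_H = 1] = p^{13} = (1/2)^{13} = 1/8192.
By linearity: E[X] = Σ_H E[X_H] = 56693912375296 · p^{13} = 56693912375296 · 1/8192 = 13841287201/2.
Numerically: E[X] ≈ 6.92064e+09.

E[X] = 56693912375296 · (1/2)^{13} = 13841287201/2 ≈ 6.92064e+09.


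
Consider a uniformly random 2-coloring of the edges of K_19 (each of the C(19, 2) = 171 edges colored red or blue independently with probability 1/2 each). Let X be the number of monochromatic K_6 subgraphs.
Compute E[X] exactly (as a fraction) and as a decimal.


Let X = Σ_S X_S over the C(19, 6) = 27132 subsets S of size 6, where X_S = 1 if the K_6 on S is monochromatic.
For a fixed S, the K_6 on S has C(6, 2) = 15 edges. P[all 15 edges red] = (1/2)^15, and likewise for blue, so P[monochromatic] = 2·(1/2)^15 = 2^{1 − 15} = 1/16384.
By linearity: E[X] = C(19, 6) · 2^{1 − 15} = 27132 · 1/16384 = 6783/4096.
Numerically: E[X] ≈ 1.656.

E[X] = C(19,6)·2^(1−C(6,2)) = 6783/4096 ≈ 1.656.


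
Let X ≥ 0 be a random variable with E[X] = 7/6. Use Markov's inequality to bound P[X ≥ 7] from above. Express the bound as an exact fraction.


μ = E[X] = 7/6, a = 7.
Markov: P[X ≥ 7] ≤ μ/a = (7/6)/7 = 1/6.
Numerically: ≈ 0.1667.
(Since a = 7 > μ = 1.1667, the bound 1/6 is < 1 and informative.)

P[X ≥ 7] ≤ 1/6 ≈ 0.1667.


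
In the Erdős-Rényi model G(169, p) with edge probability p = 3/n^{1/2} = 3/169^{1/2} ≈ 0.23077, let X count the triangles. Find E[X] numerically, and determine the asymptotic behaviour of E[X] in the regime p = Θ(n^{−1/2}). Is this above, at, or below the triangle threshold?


Number of potential triangles: C(169, 3) = 790244.
Each occurs with probability p³ ≈ (0.23077)³ ≈ 1.2289486e-02.
By linearity: E[X] = C(169, 3)·p³ ≈ 790244 · 1.2289486e-02 ≈ 9711.69231.
Since α = 1/2 < 1, p = c/n^{1/2} ≫ 1/n is above the triangle threshold p ~ 1/n. Asymptotically E[X] ~ (c³/6)·n^{3(1−α)} = (3³/6)·n^{1.5} → ∞; triangles are abundant w.h.p.

E[X] ≈ 9711.69231; in regime p = Θ(1/n^{1/2}) E[X] diverges (above the triangle threshold p ~ 1/n).
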